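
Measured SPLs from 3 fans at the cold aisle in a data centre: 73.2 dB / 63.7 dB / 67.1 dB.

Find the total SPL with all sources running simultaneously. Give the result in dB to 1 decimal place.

74.5 dB

Sum in the linear (power) domain: Σ 10^(Lᵢ/10) = 10^(73.2/10) + 10^(63.7/10) + 10^(67.1/10) = 2.837e+07.
Combined level = 10 log₁₀(2.837e+07) = 74.5 dB.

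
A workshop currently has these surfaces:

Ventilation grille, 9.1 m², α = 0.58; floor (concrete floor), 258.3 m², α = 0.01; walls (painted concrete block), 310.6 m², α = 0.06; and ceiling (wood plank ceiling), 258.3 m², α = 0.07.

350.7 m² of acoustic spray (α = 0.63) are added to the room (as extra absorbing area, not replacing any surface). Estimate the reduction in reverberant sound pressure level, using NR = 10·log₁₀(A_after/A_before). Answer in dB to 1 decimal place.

7.7 dB

Summing Sᵢαᵢ: 5.278 + 2.583 + 18.636 + 18.081 → A_before = 44.578 sabins.
Added absorption = 350.7 × 0.63 = 220.941 sabins.
New total A_after = 265.519 sabins.
NR = 10·log₁₀(265.519/44.578) = 7.7 dB.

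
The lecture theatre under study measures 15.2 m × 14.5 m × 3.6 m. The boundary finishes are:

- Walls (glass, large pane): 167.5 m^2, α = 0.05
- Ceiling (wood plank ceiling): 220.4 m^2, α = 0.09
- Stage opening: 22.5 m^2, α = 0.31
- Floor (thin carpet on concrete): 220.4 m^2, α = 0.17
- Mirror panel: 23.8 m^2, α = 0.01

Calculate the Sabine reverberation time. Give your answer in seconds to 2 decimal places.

1.75 s

Summing Sᵢαᵢ: 8.375 + 19.836 + 6.975 + 37.468 + 0.238 → A = 72.892 sabins.
Volume V = 15.2 × 14.5 × 3.6 = 793.44 m³.
T = 0.161 V/A = 0.161·793.44/72.892 = 1.75 s.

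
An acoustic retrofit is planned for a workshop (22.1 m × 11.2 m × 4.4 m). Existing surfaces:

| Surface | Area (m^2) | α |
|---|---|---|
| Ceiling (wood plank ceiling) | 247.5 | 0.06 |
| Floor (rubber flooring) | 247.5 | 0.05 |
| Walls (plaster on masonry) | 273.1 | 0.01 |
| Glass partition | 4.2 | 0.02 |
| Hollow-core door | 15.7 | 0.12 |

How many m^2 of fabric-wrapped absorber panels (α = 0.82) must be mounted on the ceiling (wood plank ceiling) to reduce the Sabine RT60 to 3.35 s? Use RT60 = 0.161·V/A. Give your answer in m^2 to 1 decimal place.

26.9

Summing Sᵢαᵢ: 14.850 + 12.375 + 2.731 + 0.084 + 1.884 → A₁ = 31.924 sabins.
V = 1089.088 m³. Target absorption A₂ = 0.161 × 1089.088 / 3.35 = 52.341 sabins.
ΔA needed = 52.341 − 31.924 = 20.417 sabins.
Each m^2 of panel replacing the ceiling (wood plank ceiling) adds (0.82 − 0.06) = 0.76 sabins.
Area = ΔA/Δα = 20.417/0.76 = 26.9 m^2.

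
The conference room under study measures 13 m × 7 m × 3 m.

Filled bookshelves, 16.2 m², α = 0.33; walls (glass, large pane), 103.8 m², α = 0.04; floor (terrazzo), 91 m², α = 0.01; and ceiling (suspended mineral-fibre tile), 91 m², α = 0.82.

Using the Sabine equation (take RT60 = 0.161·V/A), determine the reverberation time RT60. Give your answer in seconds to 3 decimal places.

0.517 seconds

Total absorption A = 16.2·0.33 + 103.8·0.04 + 91·0.01 + 91·0.82
  = 5.346 + 4.152 + 0.910 + 74.620 = 85.028 m² sabins.
Room volume: 273 m³.
T = 0.161 V/A = 0.161·273/85.028 = 0.517 s.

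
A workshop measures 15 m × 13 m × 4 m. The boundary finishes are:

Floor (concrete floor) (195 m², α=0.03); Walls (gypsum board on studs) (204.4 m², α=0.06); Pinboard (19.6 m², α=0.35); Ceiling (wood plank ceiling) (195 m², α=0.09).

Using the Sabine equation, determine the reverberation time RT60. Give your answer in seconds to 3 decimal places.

Equivalent absorption area: A = 195*0.03 + 204.4*0.06 + 19.6*0.35 + 195*0.09 = 42.524 m².
Room volume: 780 m³.
Sabine: RT60 = 0.161 × 780 / 42.524 = 2.953 s.

2.953 s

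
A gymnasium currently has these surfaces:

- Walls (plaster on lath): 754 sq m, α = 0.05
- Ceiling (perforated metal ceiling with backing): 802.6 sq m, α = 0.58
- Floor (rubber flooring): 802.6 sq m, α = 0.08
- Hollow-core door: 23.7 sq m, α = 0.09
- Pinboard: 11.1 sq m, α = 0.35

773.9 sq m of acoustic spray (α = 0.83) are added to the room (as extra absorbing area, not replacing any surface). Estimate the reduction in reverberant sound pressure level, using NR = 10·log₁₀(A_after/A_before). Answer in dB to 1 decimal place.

Equivalent absorption area: A_before = 754·0.05 + 802.6·0.58 + 802.6·0.08 + 23.7·0.09 + 11.1·0.35 = 573.434 sq m.
Treatment contributes 773.9·0.83 = 642.337 sabins.
New total A_after = 1215.771 sabins.
NR = 10·log₁₀(1215.771/573.434) = 3.3 dB.

3.3 dB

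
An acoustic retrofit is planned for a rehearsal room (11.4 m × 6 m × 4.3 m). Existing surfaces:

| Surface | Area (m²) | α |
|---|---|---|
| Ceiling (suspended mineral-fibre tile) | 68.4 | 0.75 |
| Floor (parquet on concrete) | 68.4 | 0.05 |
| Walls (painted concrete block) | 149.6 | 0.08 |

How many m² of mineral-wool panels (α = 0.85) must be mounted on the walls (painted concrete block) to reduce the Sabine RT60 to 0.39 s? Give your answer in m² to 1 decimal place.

Equivalent absorption area: A₁ = 68.4×0.75 + 68.4×0.05 + 149.6×0.08 = 66.688 m².
V = 294.12 m³. Target absorption A₂ = 0.161 × 294.12 / 0.39 = 121.419 sabins.
Absorption to add: 121.419 − 66.688 = 54.731 sabins.
Each m² of panel replacing the walls (painted concrete block) adds (0.85 − 0.08) = 0.77 sabins.
Area = ΔA/Δα = 54.731/0.77 = 71.1 m².

71.1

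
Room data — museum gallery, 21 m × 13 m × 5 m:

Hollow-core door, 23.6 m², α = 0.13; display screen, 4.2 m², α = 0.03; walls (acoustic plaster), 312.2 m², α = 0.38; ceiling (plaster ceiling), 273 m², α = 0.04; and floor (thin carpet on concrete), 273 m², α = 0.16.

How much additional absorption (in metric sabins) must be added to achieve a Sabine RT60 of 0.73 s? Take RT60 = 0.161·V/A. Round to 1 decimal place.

Equivalent absorption area: A₁ = 23.6×0.13 + 4.2×0.03 + 312.2×0.38 + 273×0.04 + 273×0.16 = 176.430 m².
Target A₂ = 0.161·1365/0.73 = 301.048 sabins (V = 1365 m³).
Shortfall: 301.048 − 176.430 = 124.6 sabins.

124.6 sabins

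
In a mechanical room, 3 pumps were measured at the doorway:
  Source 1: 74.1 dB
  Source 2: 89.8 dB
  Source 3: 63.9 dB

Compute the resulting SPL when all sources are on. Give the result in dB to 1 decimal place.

Sum in the linear (power) domain: Σ 10^(Lᵢ/10) = 10^(74.1/10) + 10^(89.8/10) + 10^(63.9/10) = 9.832e+08.
Combined level = 10 log₁₀(9.832e+08) = 89.9 dB.

89.9 dB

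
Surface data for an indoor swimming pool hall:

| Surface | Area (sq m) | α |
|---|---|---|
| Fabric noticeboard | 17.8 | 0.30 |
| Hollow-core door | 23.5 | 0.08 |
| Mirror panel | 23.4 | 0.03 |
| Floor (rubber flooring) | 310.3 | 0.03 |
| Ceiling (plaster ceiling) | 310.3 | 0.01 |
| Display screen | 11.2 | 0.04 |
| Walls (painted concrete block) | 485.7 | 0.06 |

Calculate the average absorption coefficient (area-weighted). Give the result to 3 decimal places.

S = Σ Sᵢ = 17.8 + 23.5 + 23.4 + 310.3 + 310.3 + 11.2 + 485.7 = 1182.2 sq m.
A = 17.8×0.30 + 23.5×0.08 + 23.4×0.03 + 310.3×0.03 + 310.3×0.01 + 11.2×0.04 + 485.7×0.06 = 49.924 sabins.
ᾱ = 49.924 / 1182.2 = 0.042.

0.042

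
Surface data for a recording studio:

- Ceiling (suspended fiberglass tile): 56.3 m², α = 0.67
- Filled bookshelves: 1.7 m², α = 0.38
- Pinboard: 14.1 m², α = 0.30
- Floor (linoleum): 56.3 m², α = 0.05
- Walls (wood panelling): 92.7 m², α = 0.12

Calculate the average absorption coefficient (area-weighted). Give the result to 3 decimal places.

0.256

S = Σ Sᵢ = 56.3 + 1.7 + 14.1 + 56.3 + 92.7 = 221.1 m².
Σ(Sᵢαᵢ) = 56.3*0.67 + 1.7*0.38 + 14.1*0.30 + 56.3*0.05 + 92.7*0.12 = 56.536.
ᾱ = A/S = 0.256.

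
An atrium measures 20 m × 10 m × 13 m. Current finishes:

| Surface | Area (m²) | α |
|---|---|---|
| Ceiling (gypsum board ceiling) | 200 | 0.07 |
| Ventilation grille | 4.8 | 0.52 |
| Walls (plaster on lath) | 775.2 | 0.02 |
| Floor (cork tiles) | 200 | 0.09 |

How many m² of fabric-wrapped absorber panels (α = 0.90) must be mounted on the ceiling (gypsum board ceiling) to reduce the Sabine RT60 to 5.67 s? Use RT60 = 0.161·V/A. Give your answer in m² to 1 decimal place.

28.7

Equivalent absorption area: A₁ = 200·0.07 + 4.8·0.52 + 775.2·0.02 + 200·0.09 = 50.000 m².
Required A₂ = 0.161·2600/5.67 = 73.827 sabins.
ΔA needed = 73.827 − 50.000 = 23.827 sabins.
Each m² of panel replacing the ceiling (gypsum board ceiling) adds (0.90 − 0.07) = 0.83 sabins.
Area = ΔA/Δα = 23.827/0.83 = 28.7 m².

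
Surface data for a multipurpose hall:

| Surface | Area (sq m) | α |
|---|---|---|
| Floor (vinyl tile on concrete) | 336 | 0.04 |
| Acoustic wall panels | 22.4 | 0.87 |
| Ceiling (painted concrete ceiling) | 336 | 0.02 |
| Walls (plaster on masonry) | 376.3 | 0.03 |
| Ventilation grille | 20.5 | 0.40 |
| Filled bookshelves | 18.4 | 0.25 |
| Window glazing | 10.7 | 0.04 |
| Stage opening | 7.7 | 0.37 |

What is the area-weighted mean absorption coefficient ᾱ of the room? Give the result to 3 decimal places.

S = Σ Sᵢ = 336 + 22.4 + 336 + 376.3 + 20.5 + 18.4 + 10.7 + 7.7 = 1128.0 sq m.
Weighted sum Σ Sα = 67.014.
ᾱ = A/S = 0.059.

0.059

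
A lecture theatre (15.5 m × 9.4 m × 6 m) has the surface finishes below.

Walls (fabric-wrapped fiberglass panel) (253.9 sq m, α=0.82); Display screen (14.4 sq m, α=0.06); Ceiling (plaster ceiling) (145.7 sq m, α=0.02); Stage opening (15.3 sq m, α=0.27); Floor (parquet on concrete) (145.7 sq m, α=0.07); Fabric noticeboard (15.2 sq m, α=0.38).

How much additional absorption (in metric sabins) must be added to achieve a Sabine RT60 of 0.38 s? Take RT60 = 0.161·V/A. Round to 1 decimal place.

138.3 sabins

Summing Sᵢαᵢ: 208.198 + 0.864 + 2.914 + 4.131 + 10.199 + 5.776 → A₁ = 232.082 sabins.
Target A₂ = 0.161·874.2/0.38 = 370.385 sabins (V = 874.2 m³).
Shortfall: 370.385 − 232.082 = 138.3 sabins.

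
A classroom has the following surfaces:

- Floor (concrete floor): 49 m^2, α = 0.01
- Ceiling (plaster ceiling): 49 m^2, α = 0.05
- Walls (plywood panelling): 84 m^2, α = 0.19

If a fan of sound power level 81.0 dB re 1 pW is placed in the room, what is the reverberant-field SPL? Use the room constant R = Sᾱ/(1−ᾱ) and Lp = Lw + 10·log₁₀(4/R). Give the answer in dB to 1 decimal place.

73.8 dB

Σ(Sᵢαᵢ) = 49·0.01 + 49·0.05 + 84·0.19 = 18.900; total area S = 182.0 m^2.
ᾱ = 18.900/182.0 = 0.1038; R = Sᾱ/(1−ᾱ) = 18.900/(1−0.1038) = 21.089 m^2.
Lp = Lw + 10 log₁₀(4/R) = 81.0 -7.22 = 73.8 dB.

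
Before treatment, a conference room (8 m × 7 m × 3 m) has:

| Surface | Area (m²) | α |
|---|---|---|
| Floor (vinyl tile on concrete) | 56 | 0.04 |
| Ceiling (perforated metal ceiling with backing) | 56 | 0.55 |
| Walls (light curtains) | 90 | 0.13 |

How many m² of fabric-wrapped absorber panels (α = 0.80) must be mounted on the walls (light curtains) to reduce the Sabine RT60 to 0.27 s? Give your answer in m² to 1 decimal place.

82.7

Summing Sᵢαᵢ: 2.240 + 30.800 + 11.700 → A₁ = 44.740 sabins.
Required A₂ = 0.161·168/0.27 = 100.178 sabins.
Absorption to add: 100.178 − 44.740 = 55.438 sabins.
Net gain per m²: Δα = 0.80 − 0.13 = 0.67.
Panel area = 55.438 / 0.67 = 82.7 m².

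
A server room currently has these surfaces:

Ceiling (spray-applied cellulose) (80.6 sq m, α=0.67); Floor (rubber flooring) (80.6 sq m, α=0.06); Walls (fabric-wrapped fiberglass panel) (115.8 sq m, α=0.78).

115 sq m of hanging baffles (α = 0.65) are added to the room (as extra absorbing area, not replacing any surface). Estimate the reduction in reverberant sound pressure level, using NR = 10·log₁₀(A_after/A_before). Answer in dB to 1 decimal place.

1.8 dB

Summing Sᵢαᵢ: 54.002 + 4.836 + 90.324 → A_before = 149.162 sabins.
Treatment contributes 115·0.65 = 74.750 sabins.
New total A_after = 223.912 sabins.
NR = 10·log₁₀(223.912/149.162) = 1.8 dB.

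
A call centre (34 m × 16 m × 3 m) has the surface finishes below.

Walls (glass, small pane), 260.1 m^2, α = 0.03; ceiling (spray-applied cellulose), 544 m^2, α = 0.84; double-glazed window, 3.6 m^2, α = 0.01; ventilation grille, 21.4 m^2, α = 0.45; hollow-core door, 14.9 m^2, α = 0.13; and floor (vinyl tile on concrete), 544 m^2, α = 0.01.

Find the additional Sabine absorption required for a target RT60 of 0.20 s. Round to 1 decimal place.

A₁ = Σ Sᵢαᵢ = 260.1·0.03 + 544·0.84 + 3.6·0.01 + 21.4·0.45 + 14.9·0.13 + 544·0.01 = 481.806 sabins.
For T = 0.20 s, need A₂ = 0.161·V/T = 0.161·1632/0.20 = 1313.760 sabins.
Additional absorption ΔA = 1313.760 − 481.806 = 832.0 sabins.

832.0 sabins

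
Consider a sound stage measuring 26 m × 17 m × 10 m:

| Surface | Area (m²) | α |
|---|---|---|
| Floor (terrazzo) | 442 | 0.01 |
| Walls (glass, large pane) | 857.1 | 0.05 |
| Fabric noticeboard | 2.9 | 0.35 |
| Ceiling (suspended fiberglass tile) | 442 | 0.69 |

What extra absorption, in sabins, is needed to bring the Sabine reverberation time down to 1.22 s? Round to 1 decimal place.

Summing Sᵢαᵢ: 4.420 + 42.855 + 1.015 + 304.980 → A₁ = 353.270 sabins.
Target A₂ = 0.161·4420/1.22 = 583.295 sabins (V = 4420 m³).
Additional absorption ΔA = 583.295 − 353.270 = 230.0 sabins.

230.0 sabins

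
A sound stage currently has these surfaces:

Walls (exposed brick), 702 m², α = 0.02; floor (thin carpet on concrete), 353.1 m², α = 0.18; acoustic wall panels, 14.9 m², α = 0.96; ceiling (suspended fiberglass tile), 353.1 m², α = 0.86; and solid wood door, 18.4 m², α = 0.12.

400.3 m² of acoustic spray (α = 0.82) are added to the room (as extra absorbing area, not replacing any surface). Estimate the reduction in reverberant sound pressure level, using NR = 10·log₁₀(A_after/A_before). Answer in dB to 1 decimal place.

Total absorption A_before = 702×0.02 + 353.1×0.18 + 14.9×0.96 + 353.1×0.86 + 18.4×0.12
  = 14.040 + 63.558 + 14.304 + 303.666 + 2.208 = 397.776 m² sabins.
Treatment contributes 400.3·0.82 = 328.246 sabins.
A_after = 397.776 + 328.246 = 726.022 sabins.
NR = 10·log₁₀(726.022/397.776) = 2.6 dB.

2.6 dB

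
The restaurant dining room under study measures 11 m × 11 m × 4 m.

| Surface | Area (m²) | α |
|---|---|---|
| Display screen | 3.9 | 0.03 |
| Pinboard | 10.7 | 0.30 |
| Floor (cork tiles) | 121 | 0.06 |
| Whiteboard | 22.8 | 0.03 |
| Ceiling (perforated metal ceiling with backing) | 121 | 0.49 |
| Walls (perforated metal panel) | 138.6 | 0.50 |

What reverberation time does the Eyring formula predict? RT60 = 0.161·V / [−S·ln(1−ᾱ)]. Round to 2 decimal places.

Total surface area S = 3.9 + 10.7 + 121 + 22.8 + 121 + 138.6 = 418.0 m².
Absorption A = 3.9·0.03 + 10.7·0.30 + 121·0.06 + 22.8·0.03 + 121·0.49 + 138.6·0.50 = 139.861 sabins.
ᾱ = 139.861 / 418.0 = 0.3346.
Eyring denominator: −S ln(1−ᾱ) = 170.279.
V = 11 × 11 × 4 = 484 m³.
T = 0.161·V/[−S·ln(1−ᾱ)] = 0.161·484/170.279 = 0.46 s.

0.46 seconds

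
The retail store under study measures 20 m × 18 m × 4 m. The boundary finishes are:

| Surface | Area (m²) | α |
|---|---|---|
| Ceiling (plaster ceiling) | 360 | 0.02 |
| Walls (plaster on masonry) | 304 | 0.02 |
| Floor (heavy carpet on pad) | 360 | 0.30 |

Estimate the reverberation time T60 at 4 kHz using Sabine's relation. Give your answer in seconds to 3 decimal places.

1.912 seconds

A = Σ Sᵢαᵢ = 360*0.02 + 304*0.02 + 360*0.30 = 121.280 sabins.
V = 20·18·4 = 1440 m³.
RT60 = 0.161 · V / A = 0.161 × 1440 / 121.280 = 1.912 s.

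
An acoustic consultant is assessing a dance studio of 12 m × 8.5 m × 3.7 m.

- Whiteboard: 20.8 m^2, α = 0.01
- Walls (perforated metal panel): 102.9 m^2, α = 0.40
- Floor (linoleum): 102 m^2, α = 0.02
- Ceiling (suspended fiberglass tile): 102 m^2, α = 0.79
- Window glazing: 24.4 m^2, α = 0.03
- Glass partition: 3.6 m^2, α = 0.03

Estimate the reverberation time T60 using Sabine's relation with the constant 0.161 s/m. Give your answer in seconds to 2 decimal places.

0.49 seconds

A = Σ Sᵢαᵢ = 20.8·0.01 + 102.9·0.40 + 102·0.02 + 102·0.79 + 24.4·0.03 + 3.6·0.03 = 124.828 sabins.
V = 12·8.5·3.7 = 377.4 m³.
Sabine: RT60 = 0.161 × 377.4 / 124.828 = 0.49 s.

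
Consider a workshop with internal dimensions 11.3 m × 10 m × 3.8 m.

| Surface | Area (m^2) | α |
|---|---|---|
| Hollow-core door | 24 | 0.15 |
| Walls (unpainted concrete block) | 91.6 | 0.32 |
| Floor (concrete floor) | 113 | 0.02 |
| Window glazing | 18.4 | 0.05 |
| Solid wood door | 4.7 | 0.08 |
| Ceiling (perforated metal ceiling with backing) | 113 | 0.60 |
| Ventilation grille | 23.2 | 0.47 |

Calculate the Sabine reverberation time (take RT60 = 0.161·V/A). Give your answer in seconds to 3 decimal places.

Summing Sᵢαᵢ: 3.600 + 29.312 + 2.260 + 0.920 + 0.376 + 67.800 + 10.904 → A = 115.172 sabins.
Volume V = 11.3 × 10 × 3.8 = 429.4 m³.
T = 0.161 V/A = 0.161·429.4/115.172 = 0.600 s.

0.600 s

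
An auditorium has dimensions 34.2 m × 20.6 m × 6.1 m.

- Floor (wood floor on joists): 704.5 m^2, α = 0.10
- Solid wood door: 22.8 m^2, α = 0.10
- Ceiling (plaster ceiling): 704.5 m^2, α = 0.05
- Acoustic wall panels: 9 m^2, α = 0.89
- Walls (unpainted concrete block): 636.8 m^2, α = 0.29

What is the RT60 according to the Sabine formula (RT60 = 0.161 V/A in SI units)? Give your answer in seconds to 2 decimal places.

Summing Sᵢαᵢ: 70.450 + 2.280 + 35.225 + 8.010 + 184.672 → A = 300.637 sabins.
Room volume: 4297.572 m³.
RT60 = 0.161 · V / A = 0.161 × 4297.572 / 300.637 = 2.30 s.

2.30 s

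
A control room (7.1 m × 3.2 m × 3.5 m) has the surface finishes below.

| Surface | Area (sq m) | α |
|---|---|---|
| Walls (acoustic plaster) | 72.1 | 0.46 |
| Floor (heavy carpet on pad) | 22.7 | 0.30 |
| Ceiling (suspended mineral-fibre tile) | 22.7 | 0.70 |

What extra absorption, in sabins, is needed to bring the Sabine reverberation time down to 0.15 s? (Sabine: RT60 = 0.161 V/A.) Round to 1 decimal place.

29.5 sabins

A₁ = Σ Sᵢαᵢ = 72.1·0.46 + 22.7·0.30 + 22.7·0.70 = 55.866 sabins.
V = 79.52 m³. Required absorption A₂ = 0.161 × 79.52 / 0.15 = 85.351 sabins.
Shortfall: 85.351 − 55.866 = 29.5 sabins.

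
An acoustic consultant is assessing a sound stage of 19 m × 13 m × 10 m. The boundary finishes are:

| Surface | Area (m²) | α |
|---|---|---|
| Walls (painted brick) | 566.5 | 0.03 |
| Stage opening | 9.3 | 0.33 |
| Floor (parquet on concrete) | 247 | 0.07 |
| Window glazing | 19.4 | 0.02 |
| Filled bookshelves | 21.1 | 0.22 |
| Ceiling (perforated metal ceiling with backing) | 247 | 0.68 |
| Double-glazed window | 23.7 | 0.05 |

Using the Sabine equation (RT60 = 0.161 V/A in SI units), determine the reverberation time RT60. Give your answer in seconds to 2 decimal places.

1.88 sec

A = Σ Sᵢαᵢ = 566.5·0.03 + 9.3·0.33 + 247·0.07 + 19.4·0.02 + 21.1·0.22 + 247·0.68 + 23.7·0.05 = 211.529 sabins.
Volume V = 19 × 13 × 10 = 2470 m³.
RT60 = 0.161 · V / A = 0.161 × 2470 / 211.529 = 1.88 s.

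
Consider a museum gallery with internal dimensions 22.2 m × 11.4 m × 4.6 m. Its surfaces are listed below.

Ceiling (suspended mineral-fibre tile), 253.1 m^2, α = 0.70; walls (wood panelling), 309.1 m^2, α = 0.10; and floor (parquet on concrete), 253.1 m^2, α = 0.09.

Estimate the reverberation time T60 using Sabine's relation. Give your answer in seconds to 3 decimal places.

0.812 sec

Total absorption A = 253.1×0.70 + 309.1×0.10 + 253.1×0.09
  = 177.170 + 30.910 + 22.779 = 230.859 m^2 sabins.
Room volume: 1164.168 m³.
RT60 = 0.161 · V / A = 0.161 × 1164.168 / 230.859 = 0.812 s.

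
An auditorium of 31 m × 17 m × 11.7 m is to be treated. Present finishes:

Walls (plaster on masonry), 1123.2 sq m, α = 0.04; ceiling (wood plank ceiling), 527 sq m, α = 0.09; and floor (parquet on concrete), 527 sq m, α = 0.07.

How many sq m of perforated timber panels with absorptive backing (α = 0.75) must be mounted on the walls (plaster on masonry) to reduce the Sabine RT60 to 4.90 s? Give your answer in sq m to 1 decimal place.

103.3

Equivalent absorption area: A₁ = 1123.2*0.04 + 527*0.09 + 527*0.07 = 129.248 sq m.
V = 6165.9 m³. Target absorption A₂ = 0.161 × 6165.9 / 4.90 = 202.594 sabins.
Absorption to add: 202.594 − 129.248 = 73.346 sabins.
Each sq m of panel replacing the walls (plaster on masonry) adds (0.75 − 0.04) = 0.71 sabins.
Panel area = 73.346 / 0.71 = 103.3 sq m.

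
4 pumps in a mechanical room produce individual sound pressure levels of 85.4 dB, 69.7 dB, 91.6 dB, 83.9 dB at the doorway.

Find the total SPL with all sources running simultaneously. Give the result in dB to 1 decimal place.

93.1 dB

Σ 10^(Lᵢ/10) = 2.047e+09.
Combined level = 10 log₁₀(2.047e+09) = 93.1 dB.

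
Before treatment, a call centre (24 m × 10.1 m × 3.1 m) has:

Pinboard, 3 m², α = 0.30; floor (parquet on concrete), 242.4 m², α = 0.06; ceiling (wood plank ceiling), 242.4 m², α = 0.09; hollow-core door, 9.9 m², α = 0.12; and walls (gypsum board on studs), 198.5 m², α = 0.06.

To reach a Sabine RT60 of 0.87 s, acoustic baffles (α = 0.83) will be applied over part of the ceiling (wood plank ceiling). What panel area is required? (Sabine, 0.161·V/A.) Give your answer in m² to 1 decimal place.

119.9

Equivalent absorption area: A₁ = 3·0.30 + 242.4·0.06 + 242.4·0.09 + 9.9·0.12 + 198.5·0.06 = 50.358 m².
V = 751.44 m³. Target absorption A₂ = 0.161 × 751.44 / 0.87 = 139.060 sabins.
Absorption to add: 139.060 − 50.358 = 88.702 sabins.
Each m² of panel replacing the ceiling (wood plank ceiling) adds (0.83 − 0.09) = 0.74 sabins.
Panel area = 88.702 / 0.74 = 119.9 m².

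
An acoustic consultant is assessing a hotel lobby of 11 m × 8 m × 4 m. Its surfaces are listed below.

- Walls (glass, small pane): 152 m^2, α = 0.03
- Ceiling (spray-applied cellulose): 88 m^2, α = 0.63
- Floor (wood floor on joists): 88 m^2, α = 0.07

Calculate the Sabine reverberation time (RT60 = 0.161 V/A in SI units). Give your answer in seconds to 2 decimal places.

0.86 s

Equivalent absorption area: A = 152·0.03 + 88·0.63 + 88·0.07 = 66.160 m^2.
V = 11·8·4 = 352 m³.
T = 0.161 V/A = 0.161·352/66.160 = 0.86 s.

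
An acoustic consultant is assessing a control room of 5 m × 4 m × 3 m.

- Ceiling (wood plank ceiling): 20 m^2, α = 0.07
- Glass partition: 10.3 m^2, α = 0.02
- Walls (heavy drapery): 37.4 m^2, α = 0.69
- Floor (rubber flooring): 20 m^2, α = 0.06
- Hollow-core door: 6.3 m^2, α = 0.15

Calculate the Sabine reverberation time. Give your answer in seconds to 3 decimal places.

Equivalent absorption area: A = 20×0.07 + 10.3×0.02 + 37.4×0.69 + 20×0.06 + 6.3×0.15 = 29.557 m^2.
V = 5·4·3 = 60 m³.
T = 0.161 V/A = 0.161·60/29.557 = 0.327 s.

0.327 sec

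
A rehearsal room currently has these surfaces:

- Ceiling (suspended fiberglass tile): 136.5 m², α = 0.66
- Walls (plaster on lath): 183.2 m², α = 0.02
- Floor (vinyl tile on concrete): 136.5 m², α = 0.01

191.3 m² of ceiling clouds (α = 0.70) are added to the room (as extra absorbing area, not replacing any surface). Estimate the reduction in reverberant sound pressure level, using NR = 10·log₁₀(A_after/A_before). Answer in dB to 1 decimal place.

3.8 dB

A_before = Σ Sᵢαᵢ = 136.5×0.66 + 183.2×0.02 + 136.5×0.01 = 95.119 sabins.
Treatment contributes 191.3·0.70 = 133.910 sabins.
A_after = 95.119 + 133.910 = 229.029 sabins.
NR = 10·log₁₀(229.029/95.119) = 3.8 dB.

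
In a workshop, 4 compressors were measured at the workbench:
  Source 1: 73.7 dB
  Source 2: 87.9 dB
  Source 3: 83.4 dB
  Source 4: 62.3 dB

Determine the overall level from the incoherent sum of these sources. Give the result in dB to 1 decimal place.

Sum in the linear (power) domain: Σ 10^(Lᵢ/10) = 10^(73.7/10) + 10^(87.9/10) + 10^(83.4/10) + 10^(62.3/10) = 8.605e+08.
Combined level = 10 log₁₀(8.605e+08) = 89.3 dB.

89.3 dB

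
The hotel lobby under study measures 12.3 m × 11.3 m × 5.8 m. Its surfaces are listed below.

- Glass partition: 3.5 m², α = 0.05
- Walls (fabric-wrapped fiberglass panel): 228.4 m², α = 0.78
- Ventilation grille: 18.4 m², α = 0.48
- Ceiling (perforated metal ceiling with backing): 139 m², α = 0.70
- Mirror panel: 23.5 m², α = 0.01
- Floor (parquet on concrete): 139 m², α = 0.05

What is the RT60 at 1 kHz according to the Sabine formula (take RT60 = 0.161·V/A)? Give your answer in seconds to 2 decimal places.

0.45 s

Total absorption A = 3.5×0.05 + 228.4×0.78 + 18.4×0.48 + 139×0.70 + 23.5×0.01 + 139×0.05
  = 0.175 + 178.152 + 8.832 + 97.300 + 0.235 + 6.950 = 291.644 m² sabins.
V = 12.3·11.3·5.8 = 806.142 m³.
RT60 = 0.161 · V / A = 0.161 × 806.142 / 291.644 = 0.45 s.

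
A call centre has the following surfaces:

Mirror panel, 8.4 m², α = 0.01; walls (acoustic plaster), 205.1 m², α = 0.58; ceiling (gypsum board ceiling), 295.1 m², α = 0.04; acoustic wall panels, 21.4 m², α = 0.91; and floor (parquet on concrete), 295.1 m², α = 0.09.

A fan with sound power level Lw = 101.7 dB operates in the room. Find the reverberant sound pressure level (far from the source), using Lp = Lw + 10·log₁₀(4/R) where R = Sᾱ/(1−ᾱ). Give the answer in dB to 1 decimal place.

Σ(Sᵢαᵢ) = 8.4·0.01 + 205.1·0.58 + 295.1·0.04 + 21.4·0.91 + 295.1·0.09 = 176.879; total area S = 825.1 m².
ᾱ = 0.2144, so room constant R = A/(1−ᾱ) = 225.151 m².
Lp = Lw + 10 log₁₀(4/R) = 101.7 -17.50 = 84.2 dB.

84.2 dB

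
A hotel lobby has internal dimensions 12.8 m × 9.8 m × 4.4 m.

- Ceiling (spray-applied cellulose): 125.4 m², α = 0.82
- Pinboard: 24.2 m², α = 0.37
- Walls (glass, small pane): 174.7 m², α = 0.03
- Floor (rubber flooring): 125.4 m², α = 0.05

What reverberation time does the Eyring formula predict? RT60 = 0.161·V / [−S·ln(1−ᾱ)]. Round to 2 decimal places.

S = Σ Sᵢ = 449.7 m².
Σ(Sᵢαᵢ) = 125.4×0.82 + 24.2×0.37 + 174.7×0.03 + 125.4×0.05 = 123.293.
Mean coefficient ᾱ = A/S = 0.2742.
Eyring denominator: −S ln(1−ᾱ) = 144.120.
V = 12.8 × 9.8 × 4.4 = 551.936 m³.
RT60 = 0.161 × 551.936 / 144.120 = 0.62 s.

0.62 s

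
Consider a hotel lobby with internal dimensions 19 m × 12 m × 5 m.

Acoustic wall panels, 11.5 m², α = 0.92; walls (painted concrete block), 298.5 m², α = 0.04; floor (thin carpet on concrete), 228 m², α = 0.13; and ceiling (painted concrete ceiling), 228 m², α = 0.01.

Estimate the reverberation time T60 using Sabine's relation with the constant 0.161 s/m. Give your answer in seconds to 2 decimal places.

3.37 s

Total absorption A = 11.5×0.92 + 298.5×0.04 + 228×0.13 + 228×0.01
  = 10.580 + 11.940 + 29.640 + 2.280 = 54.440 m² sabins.
Room volume: 1140 m³.
RT60 = 0.161 · V / A = 0.161 × 1140 / 54.440 = 3.37 s.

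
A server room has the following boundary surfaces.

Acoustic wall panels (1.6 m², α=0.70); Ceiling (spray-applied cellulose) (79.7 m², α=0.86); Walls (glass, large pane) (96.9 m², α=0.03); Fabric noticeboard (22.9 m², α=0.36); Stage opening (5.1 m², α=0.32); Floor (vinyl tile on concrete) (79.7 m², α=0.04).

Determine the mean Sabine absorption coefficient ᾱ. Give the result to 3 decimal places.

Total surface area S = 285.9 m².
Weighted sum Σ Sα = 85.633.
ᾱ = A/S = 0.300.

0.300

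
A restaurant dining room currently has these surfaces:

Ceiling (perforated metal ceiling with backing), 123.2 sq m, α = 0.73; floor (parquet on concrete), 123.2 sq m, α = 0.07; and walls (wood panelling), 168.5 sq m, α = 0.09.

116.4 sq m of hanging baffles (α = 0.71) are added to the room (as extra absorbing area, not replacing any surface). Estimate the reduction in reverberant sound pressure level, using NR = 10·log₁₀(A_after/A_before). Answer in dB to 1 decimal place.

2.4 dB

Total absorption A_before = 123.2×0.73 + 123.2×0.07 + 168.5×0.09
  = 89.936 + 8.624 + 15.165 = 113.725 sq m sabins.
Treatment contributes 116.4·0.71 = 82.644 sabins.
A_after = 113.725 + 82.644 = 196.369 sabins.
Reduction = 10 log₁₀(A_after/A_before) = 10 log₁₀(1.7267) = 2.4 dB.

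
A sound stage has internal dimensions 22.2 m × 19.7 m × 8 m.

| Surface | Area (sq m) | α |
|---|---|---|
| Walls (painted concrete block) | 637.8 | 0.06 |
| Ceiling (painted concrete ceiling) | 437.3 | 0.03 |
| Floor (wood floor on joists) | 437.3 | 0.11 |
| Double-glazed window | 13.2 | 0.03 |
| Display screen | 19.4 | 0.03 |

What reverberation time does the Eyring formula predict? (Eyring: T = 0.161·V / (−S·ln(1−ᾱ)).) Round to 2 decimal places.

5.42 s

Total surface area S = 637.8 + 437.3 + 437.3 + 13.2 + 19.4 = 1545.0 sq m.
Σ(Sᵢαᵢ) = 637.8×0.06 + 437.3×0.03 + 437.3×0.11 + 13.2×0.03 + 19.4×0.03 = 100.468.
Mean coefficient ᾱ = A/S = 0.0650.
−S·ln(1−ᾱ) = −1545.0 × ln(1 − 0.0650) = 103.838.
V = 22.2 × 19.7 × 8 = 3498.72 m³.
T = 0.161·V/[−S·ln(1−ᾱ)] = 0.161·3498.72/103.838 = 5.42 s.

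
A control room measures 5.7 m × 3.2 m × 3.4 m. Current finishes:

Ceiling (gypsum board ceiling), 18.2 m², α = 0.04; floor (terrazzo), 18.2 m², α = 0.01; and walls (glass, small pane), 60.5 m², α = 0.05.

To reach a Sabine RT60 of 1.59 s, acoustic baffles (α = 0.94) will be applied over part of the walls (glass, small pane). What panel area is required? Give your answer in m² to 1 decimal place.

Summing Sᵢαᵢ: 0.728 + 0.182 + 3.025 → A₁ = 3.935 sabins.
Required A₂ = 0.161·62.016/1.59 = 6.280 sabins.
Absorption to add: 6.280 − 3.935 = 2.345 sabins.
Each m² of panel replacing the walls (glass, small pane) adds (0.94 − 0.05) = 0.89 sabins.
Panel area = 2.345 / 0.89 = 2.6 m².

2.6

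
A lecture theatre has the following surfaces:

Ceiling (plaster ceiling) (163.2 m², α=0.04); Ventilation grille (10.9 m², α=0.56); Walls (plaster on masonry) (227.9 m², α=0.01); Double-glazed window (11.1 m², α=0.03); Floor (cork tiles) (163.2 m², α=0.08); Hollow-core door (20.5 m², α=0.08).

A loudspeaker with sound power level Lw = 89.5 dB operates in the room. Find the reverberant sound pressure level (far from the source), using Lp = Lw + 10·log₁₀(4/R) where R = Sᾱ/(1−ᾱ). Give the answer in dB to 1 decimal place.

80.5 dB

Σ(Sᵢαᵢ) = 163.2×0.04 + 10.9×0.56 + 227.9×0.01 + 11.1×0.03 + 163.2×0.08 + 20.5×0.08 = 29.940; total area S = 596.8 m².
ᾱ = 0.0502, so room constant R = A/(1−ᾱ) = 31.522 m².
Lp = 89.5 + 10·log₁₀(4/31.522) = 89.5 + (-8.97) = 80.5 dB.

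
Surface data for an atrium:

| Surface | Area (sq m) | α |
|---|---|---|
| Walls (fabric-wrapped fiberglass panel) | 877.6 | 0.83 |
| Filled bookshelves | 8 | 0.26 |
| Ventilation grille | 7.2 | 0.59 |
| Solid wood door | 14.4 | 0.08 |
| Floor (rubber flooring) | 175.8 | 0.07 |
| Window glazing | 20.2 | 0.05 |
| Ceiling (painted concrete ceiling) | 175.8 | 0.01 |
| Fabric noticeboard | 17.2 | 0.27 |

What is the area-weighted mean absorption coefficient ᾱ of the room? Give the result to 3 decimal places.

0.583

Total surface area S = 1296.2 sq m.
Σ(Sᵢαᵢ) = 877.6·0.83 + 8·0.26 + 7.2·0.59 + 14.4·0.08 + 175.8·0.07 + 20.2·0.05 + 175.8·0.01 + 17.2·0.27 = 755.606.
ᾱ = A/S = 0.583.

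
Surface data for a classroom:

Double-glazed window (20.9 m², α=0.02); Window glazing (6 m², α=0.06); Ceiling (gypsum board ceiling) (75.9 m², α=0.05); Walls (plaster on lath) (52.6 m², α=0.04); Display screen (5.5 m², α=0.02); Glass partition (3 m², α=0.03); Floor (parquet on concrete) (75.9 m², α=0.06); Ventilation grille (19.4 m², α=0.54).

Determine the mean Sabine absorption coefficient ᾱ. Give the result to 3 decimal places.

Total surface area S = 259.2 m².
A = 20.9*0.02 + 6*0.06 + 75.9*0.05 + 52.6*0.04 + 5.5*0.02 + 3*0.03 + 75.9*0.06 + 19.4*0.54 = 21.907 sabins.
ᾱ = A/S = 0.085.

0.085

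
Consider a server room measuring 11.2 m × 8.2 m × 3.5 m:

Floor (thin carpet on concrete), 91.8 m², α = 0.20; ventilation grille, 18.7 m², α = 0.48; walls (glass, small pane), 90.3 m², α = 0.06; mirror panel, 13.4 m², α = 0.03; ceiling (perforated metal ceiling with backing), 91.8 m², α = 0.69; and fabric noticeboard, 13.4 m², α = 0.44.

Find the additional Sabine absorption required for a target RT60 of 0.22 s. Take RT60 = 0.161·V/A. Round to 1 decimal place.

132.8 sabins

Total absorption A₁ = 91.8*0.20 + 18.7*0.48 + 90.3*0.06 + 13.4*0.03 + 91.8*0.69 + 13.4*0.44
  = 18.360 + 8.976 + 5.418 + 0.402 + 63.342 + 5.896 = 102.394 m² sabins.
For T = 0.22 s, need A₂ = 0.161·V/T = 0.161·321.44/0.22 = 235.236 sabins.
Shortfall: 235.236 − 102.394 = 132.8 sabins.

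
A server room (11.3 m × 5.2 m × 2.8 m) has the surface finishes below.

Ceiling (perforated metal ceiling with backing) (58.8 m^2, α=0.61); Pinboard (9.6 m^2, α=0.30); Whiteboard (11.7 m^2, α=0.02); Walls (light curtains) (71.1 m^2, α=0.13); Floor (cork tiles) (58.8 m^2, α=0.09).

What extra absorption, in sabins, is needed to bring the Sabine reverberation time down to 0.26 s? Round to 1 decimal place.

48.4 sabins

Equivalent absorption area: A₁ = 58.8*0.61 + 9.6*0.30 + 11.7*0.02 + 71.1*0.13 + 58.8*0.09 = 53.517 m^2.
For T = 0.26 s, need A₂ = 0.161·V/T = 0.161·164.528/0.26 = 101.881 sabins.
Additional absorption ΔA = 101.881 − 53.517 = 48.4 sabins.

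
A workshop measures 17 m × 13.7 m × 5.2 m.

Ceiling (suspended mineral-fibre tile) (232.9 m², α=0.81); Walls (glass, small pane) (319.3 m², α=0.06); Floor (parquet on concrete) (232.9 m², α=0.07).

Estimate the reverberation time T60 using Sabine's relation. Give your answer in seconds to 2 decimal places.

Equivalent absorption area: A = 232.9×0.81 + 319.3×0.06 + 232.9×0.07 = 224.110 m².
Volume V = 17 × 13.7 × 5.2 = 1211.08 m³.
Sabine: RT60 = 0.161 × 1211.08 / 224.110 = 0.87 s.

0.87 sec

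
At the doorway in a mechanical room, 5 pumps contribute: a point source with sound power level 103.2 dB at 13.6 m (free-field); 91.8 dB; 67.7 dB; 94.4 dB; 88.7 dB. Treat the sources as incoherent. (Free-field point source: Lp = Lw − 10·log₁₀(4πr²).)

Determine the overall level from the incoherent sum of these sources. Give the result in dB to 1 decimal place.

97.0 dB

Source at 13.6 m: Lp = 103.2 − 10·log₁₀(4π·13.6²) = 103.2 − 10·log₁₀(2324.276) = 69.5 dB.
Sum in the linear (power) domain: Σ 10^(Lᵢ/10) = 10^(69.5/10) + 10^(91.8/10) + 10^(67.7/10) + 10^(94.4/10) + 10^(88.7/10) = 5.024e+09.
Back to dB: 10·log₁₀ Σ = 97.0 dB.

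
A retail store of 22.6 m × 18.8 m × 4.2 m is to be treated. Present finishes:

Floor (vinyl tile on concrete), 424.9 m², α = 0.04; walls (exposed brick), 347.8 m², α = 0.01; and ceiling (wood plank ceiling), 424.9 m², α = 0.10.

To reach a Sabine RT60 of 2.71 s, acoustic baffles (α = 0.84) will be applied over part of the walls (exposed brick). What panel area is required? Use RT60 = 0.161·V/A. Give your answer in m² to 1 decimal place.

51.9

Summing Sᵢαᵢ: 16.996 + 3.478 + 42.490 → A₁ = 62.964 sabins.
Required A₂ = 0.161·1784.496/2.71 = 106.016 sabins.
ΔA needed = 106.016 − 62.964 = 43.052 sabins.
Each m² of panel replacing the walls (exposed brick) adds (0.84 − 0.01) = 0.83 sabins.
Area = ΔA/Δα = 43.052/0.83 = 51.9 m².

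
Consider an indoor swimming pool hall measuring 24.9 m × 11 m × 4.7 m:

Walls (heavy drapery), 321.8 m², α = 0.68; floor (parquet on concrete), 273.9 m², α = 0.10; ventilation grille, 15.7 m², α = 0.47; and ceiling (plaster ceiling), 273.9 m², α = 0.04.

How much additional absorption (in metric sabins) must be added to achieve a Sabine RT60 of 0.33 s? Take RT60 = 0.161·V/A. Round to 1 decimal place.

363.5 sabins

Total absorption A₁ = 321.8*0.68 + 273.9*0.10 + 15.7*0.47 + 273.9*0.04
  = 218.824 + 27.390 + 7.379 + 10.956 = 264.549 m² sabins.
V = 1287.33 m³. Required absorption A₂ = 0.161 × 1287.33 / 0.33 = 628.061 sabins.
ΔA = A₂ − A₁ = 628.061 − 264.549 = 363.5 sabins.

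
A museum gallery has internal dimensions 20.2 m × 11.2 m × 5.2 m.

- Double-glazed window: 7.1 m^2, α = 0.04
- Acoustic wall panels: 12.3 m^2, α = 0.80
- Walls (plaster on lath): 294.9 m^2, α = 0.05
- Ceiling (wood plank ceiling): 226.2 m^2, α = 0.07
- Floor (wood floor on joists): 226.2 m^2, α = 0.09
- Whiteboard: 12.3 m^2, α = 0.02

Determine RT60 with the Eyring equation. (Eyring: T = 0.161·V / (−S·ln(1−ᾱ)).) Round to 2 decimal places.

2.97 s

Total surface area S = 7.1 + 12.3 + 294.9 + 226.2 + 226.2 + 12.3 = 779.0 m^2.
Absorption A = 7.1·0.04 + 12.3·0.80 + 294.9·0.05 + 226.2·0.07 + 226.2·0.09 + 12.3·0.02 = 61.307 sabins.
ᾱ = 61.307 / 779.0 = 0.0787.
−S·ln(1−ᾱ) = −779.0 × ln(1 − 0.0787) = 63.854.
V = 20.2 × 11.2 × 5.2 = 1176.448 m³.
T = 0.161·V/[−S·ln(1−ᾱ)] = 0.161·1176.448/63.854 = 2.97 s.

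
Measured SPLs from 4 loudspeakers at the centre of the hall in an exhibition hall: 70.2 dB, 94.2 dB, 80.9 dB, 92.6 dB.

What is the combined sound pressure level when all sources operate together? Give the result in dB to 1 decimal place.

96.6 dB

Sum in the linear (power) domain: Σ 10^(Lᵢ/10) = 10^(70.2/10) + 10^(94.2/10) + 10^(80.9/10) + 10^(92.6/10) = 4.583e+09.
Back to dB: 10·log₁₀ Σ = 96.6 dB.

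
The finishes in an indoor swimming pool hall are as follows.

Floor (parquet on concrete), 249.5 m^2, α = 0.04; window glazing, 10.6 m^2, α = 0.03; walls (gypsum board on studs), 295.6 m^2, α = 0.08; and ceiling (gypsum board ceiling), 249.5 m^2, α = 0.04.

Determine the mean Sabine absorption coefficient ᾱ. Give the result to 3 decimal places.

S = Σ Sᵢ = 249.5 + 10.6 + 295.6 + 249.5 = 805.2 m^2.
A = 249.5·0.04 + 10.6·0.03 + 295.6·0.08 + 249.5·0.04 = 43.926 sabins.
ᾱ = 43.926 / 805.2 = 0.055.

0.055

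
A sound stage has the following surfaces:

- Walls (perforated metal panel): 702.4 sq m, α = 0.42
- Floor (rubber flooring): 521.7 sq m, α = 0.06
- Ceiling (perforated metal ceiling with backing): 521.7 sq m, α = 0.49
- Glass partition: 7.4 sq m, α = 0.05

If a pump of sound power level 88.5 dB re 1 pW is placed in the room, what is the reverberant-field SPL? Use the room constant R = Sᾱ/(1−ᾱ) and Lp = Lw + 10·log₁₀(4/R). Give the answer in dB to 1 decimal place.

A = 582.313 sabins; S = 1753.2 sq m.
ᾱ = 0.3321, so room constant R = A/(1−ᾱ) = 871.857 sq m.
Lp = Lw + 10 log₁₀(4/R) = 88.5 -23.38 = 65.1 dB.

65.1 dB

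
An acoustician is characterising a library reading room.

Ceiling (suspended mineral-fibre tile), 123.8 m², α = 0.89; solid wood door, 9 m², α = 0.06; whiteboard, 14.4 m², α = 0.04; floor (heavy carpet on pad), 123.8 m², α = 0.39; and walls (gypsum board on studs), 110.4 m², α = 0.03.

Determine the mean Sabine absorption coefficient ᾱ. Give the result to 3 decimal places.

S = Σ Sᵢ = 123.8 + 9 + 14.4 + 123.8 + 110.4 = 381.4 m².
A = 123.8·0.89 + 9·0.06 + 14.4·0.04 + 123.8·0.39 + 110.4·0.03 = 162.892 sabins.
ᾱ = A/S = 0.427.

0.427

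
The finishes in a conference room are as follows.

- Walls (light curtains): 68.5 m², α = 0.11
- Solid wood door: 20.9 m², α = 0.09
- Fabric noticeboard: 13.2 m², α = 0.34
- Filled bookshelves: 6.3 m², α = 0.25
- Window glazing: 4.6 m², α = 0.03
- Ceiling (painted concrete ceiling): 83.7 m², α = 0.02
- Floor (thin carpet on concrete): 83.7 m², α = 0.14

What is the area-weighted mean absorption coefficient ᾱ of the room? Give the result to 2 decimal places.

0.10

S = Σ Sᵢ = 68.5 + 20.9 + 13.2 + 6.3 + 4.6 + 83.7 + 83.7 = 280.9 m².
Σ(Sᵢαᵢ) = 68.5·0.11 + 20.9·0.09 + 13.2·0.34 + 6.3·0.25 + 4.6·0.03 + 83.7·0.02 + 83.7·0.14 = 29.009.
ᾱ = A/S = 0.10.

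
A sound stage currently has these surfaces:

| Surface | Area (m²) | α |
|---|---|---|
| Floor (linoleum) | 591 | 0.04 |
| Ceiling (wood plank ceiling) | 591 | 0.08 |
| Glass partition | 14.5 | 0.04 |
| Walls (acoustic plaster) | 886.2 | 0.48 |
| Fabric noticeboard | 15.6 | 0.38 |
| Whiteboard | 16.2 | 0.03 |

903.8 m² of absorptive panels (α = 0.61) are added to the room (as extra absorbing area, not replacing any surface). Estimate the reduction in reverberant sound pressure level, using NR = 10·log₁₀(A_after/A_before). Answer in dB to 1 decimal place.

3.2 dB

Equivalent absorption area: A_before = 591·0.04 + 591·0.08 + 14.5·0.04 + 886.2·0.48 + 15.6·0.38 + 16.2·0.03 = 503.290 m².
Treatment contributes 903.8·0.61 = 551.318 sabins.
New total A_after = 1054.608 sabins.
Reduction = 10 log₁₀(A_after/A_before) = 10 log₁₀(2.0954) = 3.2 dB.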